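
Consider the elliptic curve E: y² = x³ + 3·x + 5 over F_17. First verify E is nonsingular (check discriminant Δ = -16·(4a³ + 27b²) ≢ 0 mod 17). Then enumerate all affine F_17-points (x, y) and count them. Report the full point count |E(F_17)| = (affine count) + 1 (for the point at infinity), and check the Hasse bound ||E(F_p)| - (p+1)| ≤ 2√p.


Affine points = {(1, 3), (1, 14), (2, 6), (2, 11), (4, 8), (4, 9), (5, 3), (5, 14), (6, 1), (6, 16), (9, 8), (9, 9), (10, 7), (10, 10), (11, 3), (11, 14), (12, 1), (12, 16), (15, 5), (15, 12), (16, 1), (16, 16)}; affine count = 22; |E(F_17)| = 23.

Discriminant check: Δ ∝ 4a³ + 27b² = 4·3³ + 27·5² = 4·27 + 27·25 ≡ 1 (mod 17). Nonzero ⇒ E is nonsingular.
For each x ∈ F_17, compute rhs = x³ + 3·x + 5 mod 17, then count y ∈ F_17 with y² ≡ rhs.
  x = 0: rhs = 5, matching y values: none (0 points).
  x = 1: rhs = 9, matching y values: 3, 14 (2 points).
  x = 2: rhs = 2, matching y values: 6, 11 (2 points).
  x = 3: rhs = 7, matching y values: none (0 points).
  x = 4: rhs = 13, matching y values: 8, 9 (2 points).
  x = 5: rhs = 9, matching y values: 3, 14 (2 points).
  x = 6: rhs = 1, matching y values: 1, 16 (2 points).
  x = 7: rhs = 12, matching y values: none (0 points).
  x = 8: rhs = 14, matching y values: none (0 points).
  x = 9: rhs = 13, matching y values: 8, 9 (2 points).
  x = 10: rhs = 15, matching y values: 7, 10 (2 points).
  x = 11: rhs = 9, matching y values: 3, 14 (2 points).
  x = 12: rhs = 1, matching y values: 1, 16 (2 points).
  x = 13: rhs = 14, matching y values: none (0 points).
  x = 14: rhs = 3, matching y values: none (0 points).
  x = 15: rhs = 8, matching y values: 5, 12 (2 points).
  x = 16: rhs = 1, matching y values: 1, 16 (2 points).
Total affine count: 22.
Full point count |E(F_17)| = 22 + 1 = 23.
Hasse bound: |23 − (17+1)| = |5| = 5 ≤ 2√17 ≈ 8.2462 ✓.


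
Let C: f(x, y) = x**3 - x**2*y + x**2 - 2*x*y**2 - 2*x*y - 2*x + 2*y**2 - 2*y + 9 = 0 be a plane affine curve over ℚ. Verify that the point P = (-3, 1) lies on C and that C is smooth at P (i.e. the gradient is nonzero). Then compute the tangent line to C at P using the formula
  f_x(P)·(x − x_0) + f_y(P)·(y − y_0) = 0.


Tangent line at P: 21*x + 11*y + 52 = 0.

Step 1: f(-3, 1) = 0, so P lies on C.
Step 2: partial derivatives
  f_x(x, y) = 3*x**2 - 2*x*y + 2*x - 2*y**2 - 2*y - 2, f_y(x, y) = -x**2 - 4*x*y - 2*x + 4*y - 2.
  f_x(P) = 21, f_y(P) = 11 (gradient nonzero, so P is smooth).
Step 3: tangent line at P: 21·(x − -3) + 11·(y − 1) = 0.
Expanding: 21*x + 11*y + 52 = 0.


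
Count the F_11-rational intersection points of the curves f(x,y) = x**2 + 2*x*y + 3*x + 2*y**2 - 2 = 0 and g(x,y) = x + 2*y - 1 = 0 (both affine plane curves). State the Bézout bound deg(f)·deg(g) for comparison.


Common zeros: {(7, 8), (9, 7)}; count = 2; Bézout bound = 2.

deg(f) = 2, deg(g) = 1, so Bézout bound = 2.
Scan x ∈ F_11. For each x, list the y ∈ F_11 with f(x, y) ≡ 0 and those with g(x, y) ≡ 0 (mod 11); the common zeros in that column are the intersection.
  x = 0: f ≡ 0 at y ∈ {1, 10}; g ≡ 0 at y ∈ {6}; common: ∅.
  x = 1: f ≡ 0 at y ∈ ∅; g ≡ 0 at y ∈ {0}; common: ∅.
  x = 2: f ≡ 0 at y ∈ ∅; g ≡ 0 at y ∈ {5}; common: ∅.
  x = 3: f ≡ 0 at y ∈ ∅; g ≡ 0 at y ∈ {10}; common: ∅.
  x = 4: f ≡ 0 at y ∈ ∅; g ≡ 0 at y ∈ {4}; common: ∅.
  x = 5: f ≡ 0 at y ∈ {2, 4}; g ≡ 0 at y ∈ {9}; common: ∅.
  x = 6: f ≡ 0 at y ∈ {1, 4}; g ≡ 0 at y ∈ {3}; common: ∅.
  x = 7: f ≡ 0 at y ∈ {7, 8}; g ≡ 0 at y ∈ {8}; common: {8}.
  x = 8: f ≡ 0 at y ∈ ∅; g ≡ 0 at y ∈ {2}; common: ∅.
  x = 9: f ≡ 0 at y ∈ {6, 7}; g ≡ 0 at y ∈ {7}; common: {7}.
  x = 10: f ≡ 0 at y ∈ {2, 10}; g ≡ 0 at y ∈ {1}; common: ∅.
Collecting: common zeros = {(7, 8), (9, 7)}, so the count is 2.
Comparison with the Bézout bound: 2 ≤ 2 = deg(f)·deg(g), as expected for curves with no common component (the bound is attained).


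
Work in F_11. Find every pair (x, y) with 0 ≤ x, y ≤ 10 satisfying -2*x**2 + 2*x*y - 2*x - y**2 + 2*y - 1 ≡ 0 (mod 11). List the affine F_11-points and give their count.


Affine F_11-points: {(0, 1)}; count = 1.

For each of the 121 pairs (x, y) ∈ F_11², evaluate f(x, y) mod 11. Record the zeros.
  x = 0: [0↦10, 1↦0, 2↦10, 3↦7, 4↦2, 5↦6, 6↦8, 7↦8, 8↦6, 9↦2, 10↦7]  zeros at y ∈ {1}
  x = 1: [0↦6, 1↦9, 2↦10, 3↦9, 4↦6, 5↦1, 6↦5, 7↦7, 8↦7, 9↦5, 10↦1]  zeros at y ∈ ∅
  x = 2: [0↦9, 1↦3, 2↦6, 3↦7, 4↦6, 5↦3, 6↦9, 7↦2, 8↦4, 9↦4, 10↦2]  zeros at y ∈ ∅
  x = 3: [0↦8, 1↦4, 2↦9, 3↦1, 4↦2, 5↦1, 6↦9, 7↦4, 8↦8, 9↦10, 10↦10]  zeros at y ∈ ∅
  x = 4: [0↦3, 1↦1, 2↦8, 3↦2, 4↦5, 5↦6, 6↦5, 7↦2, 8↦8, 9↦1, 10↦3]  zeros at y ∈ ∅
  x = 5: [0↦5, 1↦5, 2↦3, 3↦10, 4↦4, 5↦7, 6↦8, 7↦7, 8↦4, 9↦10, 10↦3]  zeros at y ∈ ∅
  x = 6: [0↦3, 1↦5, 2↦5, 3↦3, 4↦10, 5↦4, 6↦7, 7↦8, 8↦7, 9↦4, 10↦10]  zeros at y ∈ ∅
  x = 7: [0↦8, 1↦1, 2↦3, 3↦3, 4↦1, 5↦8, 6↦2, 7↦5, 8↦6, 9↦5, 10↦2]  zeros at y ∈ ∅
  x = 8: [0↦9, 1↦4, 2↦8, 3↦10, 4↦10, 5↦8, 6↦4, 7↦9, 8↦1, 9↦2, 10↦1]  zeros at y ∈ ∅
  x = 9: [0↦6, 1↦3, 2↦9, 3↦2, 4↦4, 5↦4, 6↦2, 7↦9, 8↦3, 9↦6, 10↦7]  zeros at y ∈ ∅
  x = 10: [0↦10, 1↦9, 2↦6, 3↦1, 4↦5, 5↦7, 6↦7, 7↦5, 8↦1, 9↦6, 10↦9]  zeros at y ∈ ∅
Collecting zeros: affine points = {(0, 1)}.
Total count |C(F_11)_aff| = 1.


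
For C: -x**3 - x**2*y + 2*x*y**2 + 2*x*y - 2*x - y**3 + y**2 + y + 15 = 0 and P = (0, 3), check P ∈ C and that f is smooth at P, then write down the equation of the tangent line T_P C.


Tangent line at P: 22*x - 20*y + 60 = 0.

Step 1: f(0, 3) = 0, so P lies on C.
Step 2: partial derivatives
  f_x(x, y) = -3*x**2 - 2*x*y + 2*y**2 + 2*y - 2, f_y(x, y) = -x**2 + 4*x*y + 2*x - 3*y**2 + 2*y + 1.
  f_x(P) = 22, f_y(P) = -20 (gradient nonzero, so P is smooth).
Step 3: tangent line at P: 22·(x − 0) + -20·(y − 3) = 0.
Expanding: 22*x - 20*y + 60 = 0.


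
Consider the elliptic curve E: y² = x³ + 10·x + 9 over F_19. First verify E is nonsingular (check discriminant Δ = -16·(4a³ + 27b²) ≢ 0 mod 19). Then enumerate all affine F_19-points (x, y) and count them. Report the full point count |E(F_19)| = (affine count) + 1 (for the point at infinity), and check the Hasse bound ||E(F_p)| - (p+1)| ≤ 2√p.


Affine points = {(0, 3), (0, 16), (1, 1), (1, 18), (3, 3), (3, 16), (6, 0), (7, 2), (7, 17), (9, 7), (9, 12), (10, 8), (10, 11), (11, 5), (11, 14), (14, 9), (14, 10), (15, 0), (16, 3), (16, 16), (17, 0), (18, 6), (18, 13)}; affine count = 23; |E(F_19)| = 24.

Discriminant check: Δ ∝ 4a³ + 27b² = 4·10³ + 27·9² = 4·1000 + 27·81 ≡ 12 (mod 19). Nonzero ⇒ E is nonsingular.
For each x ∈ F_19, compute rhs = x³ + 10·x + 9 mod 19, then count y ∈ F_19 with y² ≡ rhs.
  x = 0: rhs = 9, matching y values: 3, 16 (2 points).
  x = 1: rhs = 1, matching y values: 1, 18 (2 points).
  x = 2: rhs = 18, matching y values: none (0 points).
  x = 3: rhs = 9, matching y values: 3, 16 (2 points).
  x = 4: rhs = 18, matching y values: none (0 points).
  x = 5: rhs = 13, matching y values: none (0 points).
  x = 6: rhs = 0, matching y values: 0 (1 points).
  x = 7: rhs = 4, matching y values: 2, 17 (2 points).
  x = 8: rhs = 12, matching y values: none (0 points).
  x = 9: rhs = 11, matching y values: 7, 12 (2 points).
  x = 10: rhs = 7, matching y values: 8, 11 (2 points).
  x = 11: rhs = 6, matching y values: 5, 14 (2 points).
  x = 12: rhs = 14, matching y values: none (0 points).
  x = 13: rhs = 18, matching y values: none (0 points).
  x = 14: rhs = 5, matching y values: 9, 10 (2 points).
  x = 15: rhs = 0, matching y values: 0 (1 points).
  x = 16: rhs = 9, matching y values: 3, 16 (2 points).
  x = 17: rhs = 0, matching y values: 0 (1 points).
  x = 18: rhs = 17, matching y values: 6, 13 (2 points).
Total affine count: 23.
Full point count |E(F_19)| = 23 + 1 = 24.
Hasse bound: |24 − (19+1)| = |4| = 4 ≤ 2√19 ≈ 8.7178 ✓.


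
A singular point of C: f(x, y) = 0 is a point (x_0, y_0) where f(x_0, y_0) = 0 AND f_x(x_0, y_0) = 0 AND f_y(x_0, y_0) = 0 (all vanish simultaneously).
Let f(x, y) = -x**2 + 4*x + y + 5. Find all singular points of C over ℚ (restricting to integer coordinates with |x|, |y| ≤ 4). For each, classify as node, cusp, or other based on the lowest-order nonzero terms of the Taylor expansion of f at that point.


No singular points in the scanned grid; C is smooth there.

Compute partial derivatives:
  f_x = 4 - 2*x.
  f_y = 1.
f_y = 1 is a nonzero constant, so f_y never vanishes: no point (x, y) can satisfy f = f_x = f_y = 0. In particular no (x, y) ∈ {−4, ..., 4}² is singular; the curve is smooth.


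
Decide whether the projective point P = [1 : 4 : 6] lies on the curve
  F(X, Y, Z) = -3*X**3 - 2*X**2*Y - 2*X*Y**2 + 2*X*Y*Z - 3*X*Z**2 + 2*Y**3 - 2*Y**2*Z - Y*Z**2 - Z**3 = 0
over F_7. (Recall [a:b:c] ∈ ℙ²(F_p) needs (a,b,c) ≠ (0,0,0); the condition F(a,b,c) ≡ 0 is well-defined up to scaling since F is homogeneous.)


F(1,4,6) ≡ 5 (mod 7); P is NOT on the curve.

Evaluate F(1, 4, 6) term-by-term (mod 7).
  -3*X**3 ↦ -3·1·1·1 = -3
  -2*X**2*Y ↦ -2·1·4·1 = -8
  -2*X*Y**2 ↦ -2·1·16·1 = -32
  2*X*Y*Z ↦ 2·1·4·6 = 48
  -3*X*Z**2 ↦ -3·1·1·36 = -108
  2*Y**3 ↦ 2·1·64·1 = 128
  -2*Y**2*Z ↦ -2·1·16·6 = -192
  -Y*Z**2 ↦ -1·1·4·36 = -144
  -Z**3 ↦ -1·1·1·216 = -216
Sum: F(1, 4, 6) = (-3) + (-8) + (-32) + (48) + (-108) + (128) + (-192) + (-144) + (-216) = -527.
Reducing mod 7: -527 ≡ 5 (mod 7).
Since F(a, b, c) ≡ 5 ≠ 0 (mod 7), P does NOT lie on the curve.


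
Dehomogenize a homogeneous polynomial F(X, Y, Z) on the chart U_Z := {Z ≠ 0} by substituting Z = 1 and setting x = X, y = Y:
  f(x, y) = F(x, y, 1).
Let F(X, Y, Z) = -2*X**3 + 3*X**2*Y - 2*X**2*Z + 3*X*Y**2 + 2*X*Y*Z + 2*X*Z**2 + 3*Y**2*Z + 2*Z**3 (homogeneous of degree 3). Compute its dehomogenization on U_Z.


f(x, y) = -2*x**3 + 3*x**2*y - 2*x**2 + 3*x*y**2 + 2*x*y + 2*x + 3*y**2 + 2

On U_Z we set Z = 1. Each monomial c·X^i·Y^j·Z^k in F becomes c·x^i·y^j·1^k = c·x^i·y^j.
Substituting Z = 1: F(X, Y, 1) = -2*x**3 + 3*x**2*y - 2*x**2 + 3*x*y**2 + 2*x*y + 2*x + 3*y**2 + 2.
Note: deg(f) ≤ deg(F) = 3; strict inequality happens when F is divisible by Z (lost terms).


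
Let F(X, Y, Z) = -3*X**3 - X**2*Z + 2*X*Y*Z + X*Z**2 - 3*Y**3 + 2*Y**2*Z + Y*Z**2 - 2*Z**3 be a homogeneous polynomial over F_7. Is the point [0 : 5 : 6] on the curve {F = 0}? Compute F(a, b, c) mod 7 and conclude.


F(0,5,6) ≡ 2 (mod 7); P is NOT on the curve.

Evaluate F(0, 5, 6) term-by-term (mod 7).
  -3*X**3 ↦ -3·0·1·1 = 0
  -X**2*Z ↦ -1·0·1·6 = 0
  2*X*Y*Z ↦ 2·0·5·6 = 0
  X*Z**2 ↦ 1·0·1·36 = 0
  -3*Y**3 ↦ -3·1·125·1 = -375
  2*Y**2*Z ↦ 2·1·25·6 = 300
  Y*Z**2 ↦ 1·1·5·36 = 180
  -2*Z**3 ↦ -2·1·1·216 = -432
Sum: F(0, 5, 6) = (0) + (0) + (0) + (0) + (-375) + (300) + (180) + (-432) = -327.
Reducing mod 7: -327 ≡ 2 (mod 7).
Since F(a, b, c) ≡ 2 ≠ 0 (mod 7), P does NOT lie on the curve.


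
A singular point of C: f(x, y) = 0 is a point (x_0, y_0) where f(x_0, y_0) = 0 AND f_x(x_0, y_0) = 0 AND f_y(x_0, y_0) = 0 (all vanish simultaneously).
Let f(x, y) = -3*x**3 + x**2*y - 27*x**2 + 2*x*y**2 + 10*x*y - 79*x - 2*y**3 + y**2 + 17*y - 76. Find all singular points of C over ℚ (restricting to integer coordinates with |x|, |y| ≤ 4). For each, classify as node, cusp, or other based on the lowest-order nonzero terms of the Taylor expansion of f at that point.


Singular points: {(-3, -1)}; classification: node.

Compute partial derivatives:
  f_x = -9*x**2 + 2*x*y - 54*x + 2*y**2 + 10*y - 79.
  f_y = x**2 + 4*x*y + 10*x - 6*y**2 + 2*y + 17.
Scan x_0 ∈ {−4, ..., 4}. For each x_0, f_y(x_0, y) is a polynomial in y; find its integer roots y ∈ {−4, ..., 4}, then test f_x and f at those candidates.
  x = -4: f_y(-4, y) = -6*y**2 - 14*y - 7; no integer root y with |y| ≤ 4.
  x = -3: f_y(-3, y) = -6*y**2 - 10*y - 4; vanishes at y ∈ {-1}. (-3, -1): f_x = 0, f = 0 — SINGULAR.
  x = -2: f_y(-2, y) = -6*y**2 - 6*y + 1; no integer root y with |y| ≤ 4.
  x = -1: f_y(-1, y) = -6*y**2 - 2*y + 8; vanishes at y ∈ {1}. (-1, 1): f_x = -24 ≠ 0.
  x = 0: f_y(0, y) = -6*y**2 + 2*y + 17; no integer root y with |y| ≤ 4.
  x = 1: f_y(1, y) = -6*y**2 + 6*y + 28; no integer root y with |y| ≤ 4.
  x = 2: f_y(2, y) = -6*y**2 + 10*y + 41; no integer root y with |y| ≤ 4.
  x = 3: f_y(3, y) = -6*y**2 + 14*y + 56; no integer root y with |y| ≤ 4.
  x = 4: f_y(4, y) = -6*y**2 + 18*y + 73; no integer root y with |y| ≤ 4.
Only singular point on the grid: (-3, -1).
Classify: substitute x = -3 + u, y = -1 + v and expand: f = -3*u**3 + u**2*v - u**2 + 2*u*v**2 - 2*v**3 + v**2.
No constant or linear terms (consistent with a singular point). Quadratic part: -u**2 + v**2. Cubic part: -3*u**3 + u**2*v + 2*u*v**2 - 2*v**3.
The quadratic part v**2 - u**2 = (v − u)(v + u) splits into two distinct linear factors, so there are two distinct tangent lines y − -1 = ±(x − -3) — this is a node (ordinary double point).
Classification: node.


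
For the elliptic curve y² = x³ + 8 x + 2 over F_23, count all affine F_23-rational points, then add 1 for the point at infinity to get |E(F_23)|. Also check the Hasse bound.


Affine points = {(0, 5), (0, 18), (2, 7), (2, 16), (4, 11), (4, 12), (5, 11), (5, 12), (6, 6), (6, 17), (8, 7), (8, 16), (10, 1), (10, 22), (11, 8), (11, 15), (12, 3), (12, 20), (13, 7), (13, 16), (14, 11), (14, 12), (15, 1), (15, 22), (21, 1), (21, 22), (22, 4), (22, 19)}; affine count = 28; |E(F_23)| = 29.

Discriminant check: Δ ∝ 4a³ + 27b² = 4·8³ + 27·2² = 4·512 + 27·4 ≡ 17 (mod 23). Nonzero ⇒ E is nonsingular.
For each x ∈ F_23, compute rhs = x³ + 8·x + 2 mod 23, then count y ∈ F_23 with y² ≡ rhs.
  x = 0: rhs = 2, matching y values: 5, 18 (2 points).
  x = 1: rhs = 11, matching y values: none (0 points).
  x = 2: rhs = 3, matching y values: 7, 16 (2 points).
  x = 3: rhs = 7, matching y values: none (0 points).
  x = 4: rhs = 6, matching y values: 11, 12 (2 points).
  x = 5: rhs = 6, matching y values: 11, 12 (2 points).
  x = 6: rhs = 13, matching y values: 6, 17 (2 points).
  x = 7: rhs = 10, matching y values: none (0 points).
  x = 8: rhs = 3, matching y values: 7, 16 (2 points).
  x = 9: rhs = 21, matching y values: none (0 points).
  x = 10: rhs = 1, matching y values: 1, 22 (2 points).
  x = 11: rhs = 18, matching y values: 8, 15 (2 points).
  x = 12: rhs = 9, matching y values: 3, 20 (2 points).
  x = 13: rhs = 3, matching y values: 7, 16 (2 points).
  x = 14: rhs = 6, matching y values: 11, 12 (2 points).
  x = 15: rhs = 1, matching y values: 1, 22 (2 points).
  x = 16: rhs = 17, matching y values: none (0 points).
  x = 17: rhs = 14, matching y values: none (0 points).
  x = 18: rhs = 21, matching y values: none (0 points).
  x = 19: rhs = 21, matching y values: none (0 points).
  x = 20: rhs = 20, matching y values: none (0 points).
  x = 21: rhs = 1, matching y values: 1, 22 (2 points).
  x = 22: rhs = 16, matching y values: 4, 19 (2 points).
Total affine count: 28.
Full point count |E(F_23)| = 28 + 1 = 29.
Hasse bound: |29 − (23+1)| = |5| = 5 ≤ 2√23 ≈ 9.5917 ✓.


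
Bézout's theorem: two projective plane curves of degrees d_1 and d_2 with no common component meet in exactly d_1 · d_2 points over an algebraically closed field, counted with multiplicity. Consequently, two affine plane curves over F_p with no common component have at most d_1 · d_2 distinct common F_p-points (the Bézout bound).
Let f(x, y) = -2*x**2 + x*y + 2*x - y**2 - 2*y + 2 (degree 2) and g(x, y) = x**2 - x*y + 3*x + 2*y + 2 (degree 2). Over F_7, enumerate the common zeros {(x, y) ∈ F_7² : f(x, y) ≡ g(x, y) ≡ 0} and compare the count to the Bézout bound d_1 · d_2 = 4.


Common zeros: {(1, 1), (4, 1)}; count = 2; Bézout bound = 4.

deg(f) = 2, deg(g) = 2, so Bézout bound = 4.
Scan x ∈ F_7. For each x, list the y ∈ F_7 with f(x, y) ≡ 0 and those with g(x, y) ≡ 0 (mod 7); the common zeros in that column are the intersection.
  x = 0: f ≡ 0 at y ∈ ∅; g ≡ 0 at y ∈ {6}; common: ∅.
  x = 1: f ≡ 0 at y ∈ {1, 5}; g ≡ 0 at y ∈ {1}; common: {1}.
  x = 2: f ≡ 0 at y ∈ ∅; g ≡ 0 at y ∈ ∅; common: ∅.
  x = 3: f ≡ 0 at y ∈ ∅; g ≡ 0 at y ∈ {6}; common: ∅.
  x = 4: f ≡ 0 at y ∈ {1}; g ≡ 0 at y ∈ {1}; common: {1}.
  x = 5: f ≡ 0 at y ∈ {4, 6}; g ≡ 0 at y ∈ {0}; common: ∅.
  x = 6: f ≡ 0 at y ∈ {5, 6}; g ≡ 0 at y ∈ {0}; common: ∅.
Collecting: common zeros = {(1, 1), (4, 1)}, so the count is 2.
Comparison with the Bézout bound: 2 ≤ 4 = deg(f)·deg(g), as expected for curves with no common component (the affine F_7-count falls short of the bound because intersections may lie at infinity, over extension fields, or carry multiplicity).


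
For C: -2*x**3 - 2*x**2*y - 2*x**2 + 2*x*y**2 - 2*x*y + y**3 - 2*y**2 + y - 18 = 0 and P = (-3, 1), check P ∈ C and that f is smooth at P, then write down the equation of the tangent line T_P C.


Tangent line at P: -30*x - 24*y - 66 = 0.

Step 1: f(-3, 1) = 0, so P lies on C.
Step 2: partial derivatives
  f_x(x, y) = -6*x**2 - 4*x*y - 4*x + 2*y**2 - 2*y, f_y(x, y) = -2*x**2 + 4*x*y - 2*x + 3*y**2 - 4*y + 1.
  f_x(P) = -30, f_y(P) = -24 (gradient nonzero, so P is smooth).
Step 3: tangent line at P: -30·(x − -3) + -24·(y − 1) = 0.
Expanding: -30*x - 24*y - 66 = 0.


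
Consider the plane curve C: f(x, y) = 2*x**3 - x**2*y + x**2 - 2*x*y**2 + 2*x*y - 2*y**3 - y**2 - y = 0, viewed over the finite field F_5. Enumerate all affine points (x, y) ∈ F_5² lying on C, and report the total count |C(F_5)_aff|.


Affine F_5-points: {(0, 0), (1, 2), (2, 0), (3, 1)}; count = 4.

For each of the 25 pairs (x, y) ∈ F_5², evaluate f(x, y) mod 5. Record the zeros.
  x = 0: [0↦0, 1↦1, 2↦3, 3↦4, 4↦2]  zeros at y ∈ {0}
  x = 1: [0↦3, 1↦3, 2↦0, 3↦2, 4↦2]  zeros at y ∈ {2}
  x = 2: [0↦0, 1↦2, 2↦2, 3↦3, 4↦3]  zeros at y ∈ {0}
  x = 3: [0↦3, 1↦0, 2↦1, 3↦4, 4↦2]  zeros at y ∈ {1}
  x = 4: [0↦4, 1↦4, 2↦4, 3↦2, 4↦1]  zeros at y ∈ ∅
Collecting zeros: affine points = {(0, 0), (1, 2), (2, 0), (3, 1)}.
Total count |C(F_5)_aff| = 4.


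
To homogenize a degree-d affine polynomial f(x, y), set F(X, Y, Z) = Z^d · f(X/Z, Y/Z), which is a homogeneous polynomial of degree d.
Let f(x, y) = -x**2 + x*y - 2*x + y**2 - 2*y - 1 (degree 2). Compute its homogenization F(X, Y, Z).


F(X, Y, Z) = -X**2 + X*Y - 2*X*Z + Y**2 - 2*Y*Z - Z**2

deg(f) = 2.
Substitute x = X/Z, y = Y/Z into f, then multiply by Z^2.
  monomial -1·x^2·y^0 ↦ -1·X^2·Y^0·Z^0.
  monomial 1·x^1·y^1 ↦ 1·X^1·Y^1·Z^0.
  monomial -2·x^1·y^0 ↦ -2·X^1·Y^0·Z^1.
  monomial 1·x^0·y^2 ↦ 1·X^0·Y^2·Z^0.
  monomial -2·x^0·y^1 ↦ -2·X^0·Y^1·Z^1.
  monomial -1·x^0·y^0 ↦ -1·X^0·Y^0·Z^2.
Collecting: F(X, Y, Z) = -X**2 + X*Y - 2*X*Z + Y**2 - 2*Y*Z - Z**2.


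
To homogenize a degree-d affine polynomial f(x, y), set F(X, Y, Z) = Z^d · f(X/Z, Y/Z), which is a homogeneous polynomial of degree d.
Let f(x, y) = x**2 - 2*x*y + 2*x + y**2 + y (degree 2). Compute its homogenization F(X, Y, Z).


F(X, Y, Z) = X**2 - 2*X*Y + 2*X*Z + Y**2 + Y*Z

deg(f) = 2.
Substitute x = X/Z, y = Y/Z into f, then multiply by Z^2.
  monomial 1·x^2·y^0 ↦ 1·X^2·Y^0·Z^0.
  monomial -2·x^1·y^1 ↦ -2·X^1·Y^1·Z^0.
  monomial 2·x^1·y^0 ↦ 2·X^1·Y^0·Z^1.
  monomial 1·x^0·y^2 ↦ 1·X^0·Y^2·Z^0.
  monomial 1·x^0·y^1 ↦ 1·X^0·Y^1·Z^1.
Collecting: F(X, Y, Z) = X**2 - 2*X*Y + 2*X*Z + Y**2 + Y*Z.


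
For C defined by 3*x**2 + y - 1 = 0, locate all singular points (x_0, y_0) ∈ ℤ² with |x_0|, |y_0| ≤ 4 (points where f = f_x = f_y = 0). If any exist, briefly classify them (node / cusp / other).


No singular points in the scanned grid; C is smooth there.

Compute partial derivatives:
  f_x = 6*x.
  f_y = 1.
f_y = 1 is a nonzero constant, so f_y never vanishes: no point (x, y) can satisfy f = f_x = f_y = 0. In particular no (x, y) ∈ {−4, ..., 4}² is singular; the curve is smooth.


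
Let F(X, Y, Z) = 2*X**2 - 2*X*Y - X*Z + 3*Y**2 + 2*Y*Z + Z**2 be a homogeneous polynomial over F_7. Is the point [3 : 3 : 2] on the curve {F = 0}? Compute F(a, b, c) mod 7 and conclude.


F(3,3,2) ≡ 2 (mod 7); P is NOT on the curve.

Evaluate F(3, 3, 2) term-by-term (mod 7).
  2*X**2 ↦ 2·9·1·1 = 18
  -2*X*Y ↦ -2·3·3·1 = -18
  -X*Z ↦ -1·3·1·2 = -6
  3*Y**2 ↦ 3·1·9·1 = 27
  2*Y*Z ↦ 2·1·3·2 = 12
  Z**2 ↦ 1·1·1·4 = 4
Sum: F(3, 3, 2) = (18) + (-18) + (-6) + (27) + (12) + (4) = 37.
Reducing mod 7: 37 ≡ 2 (mod 7).
Since F(a, b, c) ≡ 2 ≠ 0 (mod 7), P does NOT lie on the curve.


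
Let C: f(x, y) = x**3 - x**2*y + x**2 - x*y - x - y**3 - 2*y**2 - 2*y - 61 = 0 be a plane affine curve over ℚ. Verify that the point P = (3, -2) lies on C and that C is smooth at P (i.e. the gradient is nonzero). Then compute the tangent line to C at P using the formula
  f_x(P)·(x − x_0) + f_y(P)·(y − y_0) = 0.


Tangent line at P: 46*x - 18*y - 174 = 0.

Step 1: f(3, -2) = 0, so P lies on C.
Step 2: partial derivatives
  f_x(x, y) = 3*x**2 - 2*x*y + 2*x - y - 1, f_y(x, y) = -x**2 - x - 3*y**2 - 4*y - 2.
  f_x(P) = 46, f_y(P) = -18 (gradient nonzero, so P is smooth).
Step 3: tangent line at P: 46·(x − 3) + -18·(y − -2) = 0.
Expanding: 46*x - 18*y - 174 = 0.


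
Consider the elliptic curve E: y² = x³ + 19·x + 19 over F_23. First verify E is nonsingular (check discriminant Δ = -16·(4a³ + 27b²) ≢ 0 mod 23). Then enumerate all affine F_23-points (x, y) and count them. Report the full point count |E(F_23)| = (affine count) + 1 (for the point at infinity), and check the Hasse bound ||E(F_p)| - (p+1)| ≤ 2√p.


Affine points = {(1, 4), (1, 19), (5, 3), (5, 20), (6, 2), (6, 21), (7, 9), (7, 14), (8, 4), (8, 19), (10, 6), (10, 17), (11, 8), (11, 15), (13, 5), (13, 18), (14, 4), (14, 19), (16, 7), (16, 16), (18, 11), (18, 12), (20, 2), (20, 21)}; affine count = 24; |E(F_23)| = 25.

Discriminant check: Δ ∝ 4a³ + 27b² = 4·19³ + 27·19² = 4·6859 + 27·361 ≡ 15 (mod 23). Nonzero ⇒ E is nonsingular.
For each x ∈ F_23, compute rhs = x³ + 19·x + 19 mod 23, then count y ∈ F_23 with y² ≡ rhs.
  x = 0: rhs = 19, matching y values: none (0 points).
  x = 1: rhs = 16, matching y values: 4, 19 (2 points).
  x = 2: rhs = 19, matching y values: none (0 points).
  x = 3: rhs = 11, matching y values: none (0 points).
  x = 4: rhs = 21, matching y values: none (0 points).
  x = 5: rhs = 9, matching y values: 3, 20 (2 points).
  x = 6: rhs = 4, matching y values: 2, 21 (2 points).
  x = 7: rhs = 12, matching y values: 9, 14 (2 points).
  x = 8: rhs = 16, matching y values: 4, 19 (2 points).
  x = 9: rhs = 22, matching y values: none (0 points).
  x = 10: rhs = 13, matching y values: 6, 17 (2 points).
  x = 11: rhs = 18, matching y values: 8, 15 (2 points).
  x = 12: rhs = 20, matching y values: none (0 points).
  x = 13: rhs = 2, matching y values: 5, 18 (2 points).
  x = 14: rhs = 16, matching y values: 4, 19 (2 points).
  x = 15: rhs = 22, matching y values: none (0 points).
  x = 16: rhs = 3, matching y values: 7, 16 (2 points).
  x = 17: rhs = 11, matching y values: none (0 points).
  x = 18: rhs = 6, matching y values: 11, 12 (2 points).
  x = 19: rhs = 17, matching y values: none (0 points).
  x = 20: rhs = 4, matching y values: 2, 21 (2 points).
  x = 21: rhs = 19, matching y values: none (0 points).
  x = 22: rhs = 22, matching y values: none (0 points).
Total affine count: 24.
Full point count |E(F_23)| = 24 + 1 = 25.
Hasse bound: |25 − (23+1)| = |1| = 1 ≤ 2√23 ≈ 9.5917 ✓.


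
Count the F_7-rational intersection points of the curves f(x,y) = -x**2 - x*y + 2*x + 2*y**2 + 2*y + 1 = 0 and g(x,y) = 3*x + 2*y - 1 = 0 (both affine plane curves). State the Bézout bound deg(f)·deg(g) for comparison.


Common zeros: {(5, 0)}; count = 1; Bézout bound = 2.

deg(f) = 2, deg(g) = 1, so Bézout bound = 2.
Scan x ∈ F_7. For each x, list the y ∈ F_7 with f(x, y) ≡ 0 and those with g(x, y) ≡ 0 (mod 7); the common zeros in that column are the intersection.
  x = 0: f ≡ 0 at y ∈ ∅; g ≡ 0 at y ∈ {4}; common: ∅.
  x = 1: f ≡ 0 at y ∈ ∅; g ≡ 0 at y ∈ {6}; common: ∅.
  x = 2: f ≡ 0 at y ∈ ∅; g ≡ 0 at y ∈ {1}; common: ∅.
  x = 3: f ≡ 0 at y ∈ ∅; g ≡ 0 at y ∈ {3}; common: ∅.
  x = 4: f ≡ 0 at y ∈ {0, 1}; g ≡ 0 at y ∈ {5}; common: ∅.
  x = 5: f ≡ 0 at y ∈ {0, 5}; g ≡ 0 at y ∈ {0}; common: {0}.
  x = 6: f ≡ 0 at y ∈ {4, 5}; g ≡ 0 at y ∈ {2}; common: ∅.
Collecting: common zeros = {(5, 0)}, so the count is 1.
Comparison with the Bézout bound: 1 ≤ 2 = deg(f)·deg(g), as expected for curves with no common component (the affine F_7-count falls short of the bound because intersections may lie at infinity, over extension fields, or carry multiplicity).


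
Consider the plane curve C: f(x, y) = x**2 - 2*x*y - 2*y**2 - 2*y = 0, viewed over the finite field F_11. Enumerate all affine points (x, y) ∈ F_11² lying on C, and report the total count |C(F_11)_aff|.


Affine F_11-points: {(0, 0), (0, 10), (3, 3), (3, 4), (5, 1), (5, 4), (6, 2), (8, 1), (9, 2), (9, 10)}; count = 10.

For each of the 121 pairs (x, y) ∈ F_11², evaluate f(x, y) mod 11. Record the zeros.
  x = 0: [0↦0, 1↦7, 2↦10, 3↦9, 4↦4, 5↦6, 6↦4, 7↦9, 8↦10, 9↦7, 10↦0]  zeros at y ∈ {0, 10}
  x = 1: [0↦1, 1↦6, 2↦7, 3↦4, 4↦8, 5↦8, 6↦4, 7↦7, 8↦6, 9↦1, 10↦3]  zeros at y ∈ ∅
  x = 2: [0↦4, 1↦7, 2↦6, 3↦1, 4↦3, 5↦1, 6↦6, 7↦7, 8↦4, 9↦8, 10↦8]  zeros at y ∈ ∅
  x = 3: [0↦9, 1↦10, 2↦7, 3↦0, 4↦0, 5↦7, 6↦10, 7↦9, 8↦4, 9↦6, 10↦4]  zeros at y ∈ {3, 4}
  x = 4: [0↦5, 1↦4, 2↦10, 3↦1, 4↦10, 5↦4, 6↦5, 7↦2, 8↦6, 9↦6, 10↦2]  zeros at y ∈ ∅
  x = 5: [0↦3, 1↦0, 2↦4, 3↦4, 4↦0, 5↦3, 6↦2, 7↦8, 8↦10, 9↦8, 10↦2]  zeros at y ∈ {1, 4}
  x = 6: [0↦3, 1↦9, 2↦0, 3↦9, 4↦3, 5↦4, 6↦1, 7↦5, 8↦5, 9↦1, 10↦4]  zeros at y ∈ {2}
  x = 7: [0↦5, 1↦9, 2↦9, 3↦5, 4↦8, 5↦7, 6↦2, 7↦4, 8↦2, 9↦7, 10↦8]  zeros at y ∈ ∅
  x = 8: [0↦9, 1↦0, 2↦9, 3↦3, 4↦4, 5↦1, 6↦5, 7↦5, 8↦1, 9↦4, 10↦3]  zeros at y ∈ {1}
  x = 9: [0↦4, 1↦4, 2↦0, 3↦3, 4↦2, 5↦8, 6↦10, 7↦8, 8↦2, 9↦3, 10↦0]  zeros at y ∈ {2, 10}
  x = 10: [0↦1, 1↦10, 2↦4, 3↦5, 4↦2, 5↦6, 6↦6, 7↦2, 8↦5, 9↦4, 10↦10]  zeros at y ∈ ∅
Collecting zeros: affine points = {(0, 0), (0, 10), (3, 3), (3, 4), (5, 1), (5, 4), (6, 2), (8, 1), (9, 2), (9, 10)}.
Total count |C(F_11)_aff| = 10.


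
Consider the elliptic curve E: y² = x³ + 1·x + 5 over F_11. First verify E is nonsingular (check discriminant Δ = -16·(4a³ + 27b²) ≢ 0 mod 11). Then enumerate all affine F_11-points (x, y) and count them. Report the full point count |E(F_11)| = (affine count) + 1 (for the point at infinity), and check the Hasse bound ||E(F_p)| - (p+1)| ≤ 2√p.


Affine points = {(0, 4), (0, 7), (2, 2), (2, 9), (5, 5), (5, 6), (7, 5), (7, 6), (10, 5), (10, 6)}; affine count = 10; |E(F_11)| = 11.

Discriminant check: Δ ∝ 4a³ + 27b² = 4·1³ + 27·5² = 4·1 + 27·25 ≡ 8 (mod 11). Nonzero ⇒ E is nonsingular.
For each x ∈ F_11, compute rhs = x³ + 1·x + 5 mod 11, then count y ∈ F_11 with y² ≡ rhs.
  x = 0: rhs = 5, matching y values: 4, 7 (2 points).
  x = 1: rhs = 7, matching y values: none (0 points).
  x = 2: rhs = 4, matching y values: 2, 9 (2 points).
  x = 3: rhs = 2, matching y values: none (0 points).
  x = 4: rhs = 7, matching y values: none (0 points).
  x = 5: rhs = 3, matching y values: 5, 6 (2 points).
  x = 6: rhs = 7, matching y values: none (0 points).
  x = 7: rhs = 3, matching y values: 5, 6 (2 points).
  x = 8: rhs = 8, matching y values: none (0 points).
  x = 9: rhs = 6, matching y values: none (0 points).
  x = 10: rhs = 3, matching y values: 5, 6 (2 points).
Total affine count: 10.
Full point count |E(F_11)| = 10 + 1 = 11.
Hasse bound: |11 − (11+1)| = |-1| = 1 ≤ 2√11 ≈ 6.6332 ✓.


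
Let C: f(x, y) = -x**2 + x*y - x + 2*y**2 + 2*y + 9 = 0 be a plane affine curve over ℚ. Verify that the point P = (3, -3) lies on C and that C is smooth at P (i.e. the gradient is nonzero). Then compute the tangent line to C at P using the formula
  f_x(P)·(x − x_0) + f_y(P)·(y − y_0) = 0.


Tangent line at P: -10*x - 7*y + 9 = 0.

Step 1: f(3, -3) = 0, so P lies on C.
Step 2: partial derivatives
  f_x(x, y) = -2*x + y - 1, f_y(x, y) = x + 4*y + 2.
  f_x(P) = -10, f_y(P) = -7 (gradient nonzero, so P is smooth).
Step 3: tangent line at P: -10·(x − 3) + -7·(y − -3) = 0.
Expanding: -10*x - 7*y + 9 = 0.


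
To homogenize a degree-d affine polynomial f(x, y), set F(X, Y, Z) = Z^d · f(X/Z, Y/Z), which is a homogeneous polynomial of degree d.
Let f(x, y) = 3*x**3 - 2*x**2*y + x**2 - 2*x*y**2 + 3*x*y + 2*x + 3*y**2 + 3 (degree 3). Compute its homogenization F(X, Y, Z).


F(X, Y, Z) = 3*X**3 - 2*X**2*Y + X**2*Z - 2*X*Y**2 + 3*X*Y*Z + 2*X*Z**2 + 3*Y**2*Z + 3*Z**3

deg(f) = 3.
Substitute x = X/Z, y = Y/Z into f, then multiply by Z^3.
  monomial 3·x^3·y^0 ↦ 3·X^3·Y^0·Z^0.
  monomial -2·x^2·y^1 ↦ -2·X^2·Y^1·Z^0.
  monomial 1·x^2·y^0 ↦ 1·X^2·Y^0·Z^1.
  monomial -2·x^1·y^2 ↦ -2·X^1·Y^2·Z^0.
  monomial 3·x^1·y^1 ↦ 3·X^1·Y^1·Z^1.
  monomial 2·x^1·y^0 ↦ 2·X^1·Y^0·Z^2.
  monomial 3·x^0·y^2 ↦ 3·X^0·Y^2·Z^1.
  monomial 3·x^0·y^0 ↦ 3·X^0·Y^0·Z^3.
Collecting: F(X, Y, Z) = 3*X**3 - 2*X**2*Y + X**2*Z - 2*X*Y**2 + 3*X*Y*Z + 2*X*Z**2 + 3*Y**2*Z + 3*Z**3.


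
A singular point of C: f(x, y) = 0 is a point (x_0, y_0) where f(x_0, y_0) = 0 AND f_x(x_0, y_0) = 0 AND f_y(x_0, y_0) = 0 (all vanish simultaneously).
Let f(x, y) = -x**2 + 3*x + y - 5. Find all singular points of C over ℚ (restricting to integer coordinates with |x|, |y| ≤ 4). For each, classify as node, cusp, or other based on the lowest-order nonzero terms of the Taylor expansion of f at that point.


No singular points in the scanned grid; C is smooth there.

Compute partial derivatives:
  f_x = 3 - 2*x.
  f_y = 1.
f_y = 1 is a nonzero constant, so f_y never vanishes: no point (x, y) can satisfy f = f_x = f_y = 0. In particular no (x, y) ∈ {−4, ..., 4}² is singular; the curve is smooth.


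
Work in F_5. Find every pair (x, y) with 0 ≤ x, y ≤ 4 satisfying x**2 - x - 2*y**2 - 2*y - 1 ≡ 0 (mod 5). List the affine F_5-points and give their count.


Affine F_5-points: {(0, 1), (0, 3), (1, 1), (1, 3), (3, 0), (3, 4)}; count = 6.

For each of the 25 pairs (x, y) ∈ F_5², evaluate f(x, y) mod 5. Record the zeros.
  x = 0: [0↦4, 1↦0, 2↦2, 3↦0, 4↦4]  zeros at y ∈ {1, 3}
  x = 1: [0↦4, 1↦0, 2↦2, 3↦0, 4↦4]  zeros at y ∈ {1, 3}
  x = 2: [0↦1, 1↦2, 2↦4, 3↦2, 4↦1]  zeros at y ∈ ∅
  x = 3: [0↦0, 1↦1, 2↦3, 3↦1, 4↦0]  zeros at y ∈ {0, 4}
  x = 4: [0↦1, 1↦2, 2↦4, 3↦2, 4↦1]  zeros at y ∈ ∅
Collecting zeros: affine points = {(0, 1), (0, 3), (1, 1), (1, 3), (3, 0), (3, 4)}.
Total count |C(F_5)_aff| = 6.


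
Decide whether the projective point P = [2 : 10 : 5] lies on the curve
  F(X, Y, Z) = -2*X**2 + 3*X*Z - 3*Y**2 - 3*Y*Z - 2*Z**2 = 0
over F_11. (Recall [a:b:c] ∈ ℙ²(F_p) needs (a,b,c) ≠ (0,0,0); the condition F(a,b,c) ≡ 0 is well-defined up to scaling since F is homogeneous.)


F(2,10,5) ≡ 6 (mod 11); P is NOT on the curve.

Evaluate F(2, 10, 5) term-by-term (mod 11).
  -2*X**2 ↦ -2·4·1·1 = -8
  3*X*Z ↦ 3·2·1·5 = 30
  -3*Y**2 ↦ -3·1·100·1 = -300
  -3*Y*Z ↦ -3·1·10·5 = -150
  -2*Z**2 ↦ -2·1·1·25 = -50
Sum: F(2, 10, 5) = (-8) + (30) + (-300) + (-150) + (-50) = -478.
Reducing mod 11: -478 ≡ 6 (mod 11).
Since F(a, b, c) ≡ 6 ≠ 0 (mod 11), P does NOT lie on the curve.


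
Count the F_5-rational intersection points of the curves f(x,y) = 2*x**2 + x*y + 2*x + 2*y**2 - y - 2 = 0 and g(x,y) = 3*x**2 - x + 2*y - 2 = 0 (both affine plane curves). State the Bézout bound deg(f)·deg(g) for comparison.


Common zeros: ∅; count = 0; Bézout bound = 4.

deg(f) = 2, deg(g) = 2, so Bézout bound = 4.
Scan x ∈ F_5. For each x, list the y ∈ F_5 with f(x, y) ≡ 0 and those with g(x, y) ≡ 0 (mod 5); the common zeros in that column are the intersection.
  x = 0: f ≡ 0 at y ∈ ∅; g ≡ 0 at y ∈ {1}; common: ∅.
  x = 1: f ≡ 0 at y ∈ {2, 3}; g ≡ 0 at y ∈ {0}; common: ∅.
  x = 2: f ≡ 0 at y ∈ {0, 2}; g ≡ 0 at y ∈ {1}; common: ∅.
  x = 3: f ≡ 0 at y ∈ ∅; g ≡ 0 at y ∈ {4}; common: ∅.
  x = 4: f ≡ 0 at y ∈ {3}; g ≡ 0 at y ∈ {4}; common: ∅.
Collecting: common zeros = ∅, so the count is 0.
Comparison with the Bézout bound: 0 ≤ 4 = deg(f)·deg(g), as expected for curves with no common component (the affine F_5-count falls short of the bound because intersections may lie at infinity, over extension fields, or carry multiplicity).


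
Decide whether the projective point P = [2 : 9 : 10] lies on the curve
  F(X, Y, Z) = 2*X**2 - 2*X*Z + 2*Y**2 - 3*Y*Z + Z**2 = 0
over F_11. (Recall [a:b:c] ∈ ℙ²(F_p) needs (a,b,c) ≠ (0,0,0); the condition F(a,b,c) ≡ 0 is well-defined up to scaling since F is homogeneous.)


F(2,9,10) ≡ 4 (mod 11); P is NOT on the curve.

Evaluate F(2, 9, 10) term-by-term (mod 11).
  2*X**2 ↦ 2·4·1·1 = 8
  -2*X*Z ↦ -2·2·1·10 = -40
  2*Y**2 ↦ 2·1·81·1 = 162
  -3*Y*Z ↦ -3·1·9·10 = -270
  Z**2 ↦ 1·1·1·100 = 100
Sum: F(2, 9, 10) = (8) + (-40) + (162) + (-270) + (100) = -40.
Reducing mod 11: -40 ≡ 4 (mod 11).
Since F(a, b, c) ≡ 4 ≠ 0 (mod 11), P does NOT lie on the curve.


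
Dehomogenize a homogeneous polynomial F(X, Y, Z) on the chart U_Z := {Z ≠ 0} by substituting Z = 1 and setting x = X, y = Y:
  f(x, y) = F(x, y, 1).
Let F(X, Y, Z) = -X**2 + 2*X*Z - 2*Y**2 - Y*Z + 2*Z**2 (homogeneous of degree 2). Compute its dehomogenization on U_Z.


f(x, y) = -x**2 + 2*x - 2*y**2 - y + 2

On U_Z we set Z = 1. Each monomial c·X^i·Y^j·Z^k in F becomes c·x^i·y^j·1^k = c·x^i·y^j.
Substituting Z = 1: F(X, Y, 1) = -x**2 + 2*x - 2*y**2 - y + 2.
Note: deg(f) ≤ deg(F) = 2; strict inequality happens when F is divisible by Z (lost terms).


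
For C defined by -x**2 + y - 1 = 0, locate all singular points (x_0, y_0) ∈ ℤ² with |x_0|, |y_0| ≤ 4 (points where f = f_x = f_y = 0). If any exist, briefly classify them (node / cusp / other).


No singular points in the scanned grid; C is smooth there.

Compute partial derivatives:
  f_x = -2*x.
  f_y = 1.
f_y = 1 is a nonzero constant, so f_y never vanishes: no point (x, y) can satisfy f = f_x = f_y = 0. In particular no (x, y) ∈ {−4, ..., 4}² is singular; the curve is smooth.


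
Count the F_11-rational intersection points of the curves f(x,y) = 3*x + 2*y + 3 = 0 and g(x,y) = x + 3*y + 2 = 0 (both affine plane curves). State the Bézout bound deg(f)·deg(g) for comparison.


Common zeros: {(4, 9)}; count = 1; Bézout bound = 1.

deg(f) = 1, deg(g) = 1, so Bézout bound = 1.
Scan x ∈ F_11. For each x, list the y ∈ F_11 with f(x, y) ≡ 0 and those with g(x, y) ≡ 0 (mod 11); the common zeros in that column are the intersection.
  x = 0: f ≡ 0 at y ∈ {4}; g ≡ 0 at y ∈ {3}; common: ∅.
  x = 1: f ≡ 0 at y ∈ {8}; g ≡ 0 at y ∈ {10}; common: ∅.
  x = 2: f ≡ 0 at y ∈ {1}; g ≡ 0 at y ∈ {6}; common: ∅.
  x = 3: f ≡ 0 at y ∈ {5}; g ≡ 0 at y ∈ {2}; common: ∅.
  x = 4: f ≡ 0 at y ∈ {9}; g ≡ 0 at y ∈ {9}; common: {9}.
  x = 5: f ≡ 0 at y ∈ {2}; g ≡ 0 at y ∈ {5}; common: ∅.
  x = 6: f ≡ 0 at y ∈ {6}; g ≡ 0 at y ∈ {1}; common: ∅.
  x = 7: f ≡ 0 at y ∈ {10}; g ≡ 0 at y ∈ {8}; common: ∅.
  x = 8: f ≡ 0 at y ∈ {3}; g ≡ 0 at y ∈ {4}; common: ∅.
  x = 9: f ≡ 0 at y ∈ {7}; g ≡ 0 at y ∈ {0}; common: ∅.
  x = 10: f ≡ 0 at y ∈ {0}; g ≡ 0 at y ∈ {7}; common: ∅.
Collecting: common zeros = {(4, 9)}, so the count is 1.
Comparison with the Bézout bound: 1 ≤ 1 = deg(f)·deg(g), as expected for curves with no common component (the bound is attained).


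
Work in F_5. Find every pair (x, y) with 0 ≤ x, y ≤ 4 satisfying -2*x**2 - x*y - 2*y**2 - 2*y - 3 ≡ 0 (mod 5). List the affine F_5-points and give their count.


Affine F_5-points: {(0, 2), (1, 0), (1, 1), (4, 0), (4, 2)}; count = 5.

For each of the 25 pairs (x, y) ∈ F_5², evaluate f(x, y) mod 5. Record the zeros.
  x = 0: [0↦2, 1↦3, 2↦0, 3↦3, 4↦2]  zeros at y ∈ {2}
  x = 1: [0↦0, 1↦0, 2↦1, 3↦3, 4↦1]  zeros at y ∈ {0, 1}
  x = 2: [0↦4, 1↦3, 2↦3, 3↦4, 4↦1]  zeros at y ∈ ∅
  x = 3: [0↦4, 1↦2, 2↦1, 3↦1, 4↦2]  zeros at y ∈ ∅
  x = 4: [0↦0, 1↦2, 2↦0, 3↦4, 4↦4]  zeros at y ∈ {0, 2}
Collecting zeros: affine points = {(0, 2), (1, 0), (1, 1), (4, 0), (4, 2)}.
Total count |C(F_5)_aff| = 5.


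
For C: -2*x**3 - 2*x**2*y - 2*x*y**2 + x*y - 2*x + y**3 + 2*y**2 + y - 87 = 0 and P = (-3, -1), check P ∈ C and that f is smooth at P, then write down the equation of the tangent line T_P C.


Tangent line at P: -71*x - 33*y - 246 = 0.

Step 1: f(-3, -1) = 0, so P lies on C.
Step 2: partial derivatives
  f_x(x, y) = -6*x**2 - 4*x*y - 2*y**2 + y - 2, f_y(x, y) = -2*x**2 - 4*x*y + x + 3*y**2 + 4*y + 1.
  f_x(P) = -71, f_y(P) = -33 (gradient nonzero, so P is smooth).
Step 3: tangent line at P: -71·(x − -3) + -33·(y − -1) = 0.
Expanding: -71*x - 33*y - 246 = 0.


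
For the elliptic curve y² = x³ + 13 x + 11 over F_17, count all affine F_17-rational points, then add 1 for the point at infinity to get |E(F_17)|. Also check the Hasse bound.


Affine points = {(1, 5), (1, 12), (3, 3), (3, 14), (4, 5), (4, 12), (6, 4), (6, 13), (8, 7), (8, 10), (10, 6), (10, 11), (12, 5), (12, 12), (14, 8), (14, 9)}; affine count = 16; |E(F_17)| = 17.

Discriminant check: Δ ∝ 4a³ + 27b² = 4·13³ + 27·11² = 4·2197 + 27·121 ≡ 2 (mod 17). Nonzero ⇒ E is nonsingular.
For each x ∈ F_17, compute rhs = x³ + 13·x + 11 mod 17, then count y ∈ F_17 with y² ≡ rhs.
  x = 0: rhs = 11, matching y values: none (0 points).
  x = 1: rhs = 8, matching y values: 5, 12 (2 points).
  x = 2: rhs = 11, matching y values: none (0 points).
  x = 3: rhs = 9, matching y values: 3, 14 (2 points).
  x = 4: rhs = 8, matching y values: 5, 12 (2 points).
  x = 5: rhs = 14, matching y values: none (0 points).
  x = 6: rhs = 16, matching y values: 4, 13 (2 points).
  x = 7: rhs = 3, matching y values: none (0 points).
  x = 8: rhs = 15, matching y values: 7, 10 (2 points).
  x = 9: rhs = 7, matching y values: none (0 points).
  x = 10: rhs = 2, matching y values: 6, 11 (2 points).
  x = 11: rhs = 6, matching y values: none (0 points).
  x = 12: rhs = 8, matching y values: 5, 12 (2 points).
  x = 13: rhs = 14, matching y values: none (0 points).
  x = 14: rhs = 13, matching y values: 8, 9 (2 points).
  x = 15: rhs = 11, matching y values: none (0 points).
  x = 16: rhs = 14, matching y values: none (0 points).
Total affine count: 16.
Full point count |E(F_17)| = 16 + 1 = 17.
Hasse bound: |17 − (17+1)| = |-1| = 1 ≤ 2√17 ≈ 8.2462 ✓.


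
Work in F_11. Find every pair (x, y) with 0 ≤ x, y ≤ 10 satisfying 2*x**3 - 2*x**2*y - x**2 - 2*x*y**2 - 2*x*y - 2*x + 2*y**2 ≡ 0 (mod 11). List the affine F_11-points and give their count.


Affine F_11-points: {(0, 0), (1, 8), (3, 1), (3, 4), (4, 2), (4, 6), (6, 2), (6, 5), (9, 2), (9, 6), (10, 5), (10, 6)}; count = 12.

For each of the 121 pairs (x, y) ∈ F_11², evaluate f(x, y) mod 11. Record the zeros.
  x = 0: [0↦0, 1↦2, 2↦8, 3↦7, 4↦10, 5↦6, 6↦6, 7↦10, 8↦7, 9↦8, 10↦2]  zeros at y ∈ {0}
  x = 1: [0↦10, 1↦6, 2↦2, 3↦9, 4↦5, 5↦1, 6↦8, 7↦4, 8↦0, 9↦7, 10↦3]  zeros at y ∈ {8}
  x = 2: [0↦8, 1↦5, 2↦9, 3↦9, 4↦5, 5↦8, 6↦7, 7↦2, 8↦4, 9↦2, 10↦7]  zeros at y ∈ ∅
  x = 3: [0↦6, 1↦0, 2↦8, 3↦8, 4↦0, 5↦6, 6↦4, 7↦5, 8↦9, 9↦5, 10↦4]  zeros at y ∈ {1, 4}
  x = 4: [0↦5, 1↦3, 2↦0, 3↦7, 4↦2, 5↦7, 6↦0, 7↦3, 8↦5, 9↦6, 10↦6]  zeros at y ∈ {2, 6}
  x = 5: [0↦6, 1↦4, 2↦8, 3↦7, 4↦1, 5↦1, 6↦7, 7↦8, 8↦4, 9↦6, 10↦3]  zeros at y ∈ ∅
  x = 6: [0↦10, 1↦4, 2↦0, 3↦9, 4↦9, 5↦0, 6↦4, 7↦10, 8↦7, 9↦6, 10↦7]  zeros at y ∈ {2, 5}
  x = 7: [0↦7, 1↦4, 2↦10, 3↦3, 4↦5, 5↦5, 6↦3, 7↦10, 8↦4, 9↦7, 10↦8]  zeros at y ∈ ∅
  x = 8: [0↦9, 1↦5, 2↦6, 3↦1, 4↦1, 5↦6, 6↦5, 7↦9, 8↦7, 9↦10, 10↦7]  zeros at y ∈ ∅
  x = 9: [0↦6, 1↦8, 2↦0, 3↦4, 4↦9, 5↦4, 6↦0, 7↦8, 8↦6, 9↦5, 10↦5]  zeros at y ∈ {2, 6}
  x = 10: [0↦10, 1↦3, 2↦4, 3↦2, 4↦8, 5↦0, 6↦0, 7↦8, 8↦2, 9↦4, 10↦3]  zeros at y ∈ {5, 6}
Collecting zeros: affine points = {(0, 0), (1, 8), (3, 1), (3, 4), (4, 2), (4, 6), (6, 2), (6, 5), (9, 2), (9, 6), (10, 5), (10, 6)}.
Total count |C(F_11)_aff| = 12.
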